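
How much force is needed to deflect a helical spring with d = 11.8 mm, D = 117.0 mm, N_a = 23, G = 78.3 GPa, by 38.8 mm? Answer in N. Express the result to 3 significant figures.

200 N

k = Gd⁴/(8D³N_a) = (78.3×10³)(11.8⁴)/(8·117.0³·23) = 5.1513 N/mm
F = k·δ = 5.1513 × 38.8 = 199.87 N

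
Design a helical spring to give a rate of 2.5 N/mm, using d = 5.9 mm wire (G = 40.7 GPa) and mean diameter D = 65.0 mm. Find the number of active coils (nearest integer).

9

N_a = Gd⁴/(8D³k) = (40.7×10³ × 5.9⁴)/(8 × 65.0³ × 2.5)
    = 4.93177e+07 / 5.4925e+06 = 8.979 → 9 coils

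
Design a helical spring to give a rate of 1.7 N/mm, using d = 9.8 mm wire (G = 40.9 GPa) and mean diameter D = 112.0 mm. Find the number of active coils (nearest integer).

20

N_a = Gd⁴/(8D³k) = (40.9×10³ × 9.8⁴)/(8 × 112.0³ × 1.7)
    = 3.77249e+08 / 1.9107e+07 = 19.74 → 20 coils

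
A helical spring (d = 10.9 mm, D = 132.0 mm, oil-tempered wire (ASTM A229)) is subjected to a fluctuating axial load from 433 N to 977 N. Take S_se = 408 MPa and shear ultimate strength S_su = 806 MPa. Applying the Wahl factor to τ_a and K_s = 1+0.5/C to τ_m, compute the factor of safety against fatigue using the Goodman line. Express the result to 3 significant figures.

2.33

C = D/d = 132.0/10.9 = 12.1101; K_W = (4C−1)/(4C−4)+0.615/C = 1.1183; K_s = 1+0.5/C = 1.0413
F_a = (F_max−F_min)/2 = 272 N; F_m = (F_max+F_min)/2 = 705 N
τ_a = K_W·8F_aD/(πd³) = 1.1183 × 70.6 = 78.951 MPa
τ_m = K_s·8F_mD/(πd³) = 1.0413 × 182.99 = 190.54 MPa
Goodman: 1/n_f = τ_a/S_se + τ_m/S_su = 78.951/408 + 190.54/806 = 0.19351 + 0.23641 = 0.42991
n_f = 1/0.42991 = 2.326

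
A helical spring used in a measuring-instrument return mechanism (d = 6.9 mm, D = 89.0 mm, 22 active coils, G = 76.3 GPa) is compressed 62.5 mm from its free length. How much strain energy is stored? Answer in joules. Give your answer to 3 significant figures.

2.72 J

k = Gd⁴/(8D³N_a) = (76.3×10³)(6.9⁴)/(8·89.0³·22) = 1.3939 N/mm
U = ½kδ² = 0.5 × 1.3939 × 62.5² = 2722.5 N·mm = 2.7225 J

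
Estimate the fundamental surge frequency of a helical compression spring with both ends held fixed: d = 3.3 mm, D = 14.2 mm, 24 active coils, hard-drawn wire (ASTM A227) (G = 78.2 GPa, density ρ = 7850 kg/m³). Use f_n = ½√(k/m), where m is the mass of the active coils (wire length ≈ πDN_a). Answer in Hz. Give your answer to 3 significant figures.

k = Gd⁴/(8D³N_a) = (78.2×10³)(3.3⁴)/(8·14.2³·24) = 16.869 N/mm = 16869 N/m
Wire length L = πDN_a = π·14.2·24 = 1070.7 mm
m = ρ·(πd²/4)·L = 7850 × 8.553×10⁻⁶ m² × 1.0707 m = 0.071885 kg
f_n = ½√(k/m) = 0.5·√(16869/0.071885) = 0.5·√(2.3467e+05) = 242.21 Hz

242 Hz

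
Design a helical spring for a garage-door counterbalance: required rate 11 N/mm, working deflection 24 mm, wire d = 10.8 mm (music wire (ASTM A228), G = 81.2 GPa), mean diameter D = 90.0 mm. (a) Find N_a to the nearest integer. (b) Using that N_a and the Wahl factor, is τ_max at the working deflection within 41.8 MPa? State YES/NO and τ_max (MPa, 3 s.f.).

N_a = Gd⁴/(8D³k) = (81.2×10³)(10.8⁴)/(8·90.0³·11) = 17.22 → N_a = 17
Actual rate k = Gd⁴/(8D³·17) = 11.143 N/mm
Working load F = kδ = 11.143·24 = 267.42 N
C = 90.0/10.8 = 8.3333; K_W = (4C−1)/(4C−4)+0.615/C = 1.1761
τ_max = K_W·8FD/(πd³) = 1.1761·48.653 = 57.219 MPa
τ_max > 41.8 MPa → exceeds allowable

(a) 17 coils; (b) NO, τ_max = 57.2 MPa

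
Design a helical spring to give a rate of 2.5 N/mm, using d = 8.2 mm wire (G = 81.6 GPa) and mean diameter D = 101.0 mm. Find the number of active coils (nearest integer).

N_a = Gd⁴/(8D³k) = (81.6×10³ × 8.2⁴)/(8 × 101.0³ × 2.5)
    = 3.68931e+08 / 2.0606e+07 = 17.9 → 18 coils

18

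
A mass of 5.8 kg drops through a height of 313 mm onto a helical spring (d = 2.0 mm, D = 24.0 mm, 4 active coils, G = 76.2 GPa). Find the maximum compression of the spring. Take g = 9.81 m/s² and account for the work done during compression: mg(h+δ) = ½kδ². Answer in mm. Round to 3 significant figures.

136 mm

k = Gd⁴/(8D³N_a) = (76.2×10³)(2.0⁴)/(8·24.0³·4) = 2.7561 N/mm
W = mg = 5.8 × 9.81 = 56.898 N
½kδ² − Wδ − Wh = 0 → δ = (W + √(W² + 2kWh))/k
δ = (56.898 + √(3237.4 + 98166.3))/2.7561 = (56.898 + 318.44)/2.7561 = 136.19 mm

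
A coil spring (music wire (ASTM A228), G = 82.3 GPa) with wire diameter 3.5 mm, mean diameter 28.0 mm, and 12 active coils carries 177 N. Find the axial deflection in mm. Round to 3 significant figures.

30.2 mm

k = Gd⁴/(8D³N_a) = (82.3×10³)(3.5⁴)/(8·28.0³·12) = 5.8604 N/mm
δ = F/k = 177 / 5.8604 = 30.203 mm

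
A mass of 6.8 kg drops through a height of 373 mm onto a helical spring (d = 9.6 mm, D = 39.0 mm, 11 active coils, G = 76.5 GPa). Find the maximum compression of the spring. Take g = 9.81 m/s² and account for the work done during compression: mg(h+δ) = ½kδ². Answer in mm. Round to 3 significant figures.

20.5 mm

k = Gd⁴/(8D³N_a) = (76.5×10³)(9.6⁴)/(8·39.0³·11) = 124.47 N/mm
W = mg = 6.8 × 9.81 = 66.708 N
½kδ² − Wδ − Wh = 0 → δ = (W + √(W² + 2kWh))/k
δ = (66.708 + √(4450 + 6.19422e+06))/124.47 = (66.708 + 2489.7)/124.47 = 20.538 mm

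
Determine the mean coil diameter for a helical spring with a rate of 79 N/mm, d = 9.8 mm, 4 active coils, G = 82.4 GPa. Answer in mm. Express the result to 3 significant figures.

67.0 mm

D = (Gd⁴/(8N_a·k))^(1/3) = (82.4×10³·9.8⁴/(8·4·79))^(1/3)
  = (300645)^(1/3) = 66.9913 mm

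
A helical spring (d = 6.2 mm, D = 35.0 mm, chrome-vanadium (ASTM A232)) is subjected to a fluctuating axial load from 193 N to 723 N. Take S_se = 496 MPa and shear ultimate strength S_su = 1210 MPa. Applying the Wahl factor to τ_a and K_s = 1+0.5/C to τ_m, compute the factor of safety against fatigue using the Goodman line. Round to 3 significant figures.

2.45

C = D/d = 35.0/6.2 = 5.6452; K_W = (4C−1)/(4C−4)+0.615/C = 1.2704; K_s = 1+0.5/C = 1.0886
F_a = (F_max−F_min)/2 = 265 N; F_m = (F_max+F_min)/2 = 458 N
τ_a = K_W·8F_aD/(πd³) = 1.2704 × 99.101 = 125.9 MPa
τ_m = K_s·8F_mD/(πd³) = 1.0886 × 171.28 = 186.45 MPa
Goodman: 1/n_f = τ_a/S_se + τ_m/S_su = 125.9/496 + 186.45/1210 = 0.25383 + 0.15409 = 0.40792
n_f = 1/0.40792 = 2.451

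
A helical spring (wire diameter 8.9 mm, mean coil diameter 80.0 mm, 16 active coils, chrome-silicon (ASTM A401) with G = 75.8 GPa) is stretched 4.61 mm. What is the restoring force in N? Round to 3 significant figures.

k = Gd⁴/(8D³N_a) = (75.8×10³)(8.9⁴)/(8·80.0³·16) = 7.2569 N/mm
F = k·δ = 7.2569 × 4.61 = 33.454 N

33.5 N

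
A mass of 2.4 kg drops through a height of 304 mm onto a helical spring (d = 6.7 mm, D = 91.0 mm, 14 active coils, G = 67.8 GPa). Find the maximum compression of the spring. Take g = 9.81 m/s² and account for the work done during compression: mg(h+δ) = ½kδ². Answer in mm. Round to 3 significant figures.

k = Gd⁴/(8D³N_a) = (67.8×10³)(6.7⁴)/(8·91.0³·14) = 1.6188 N/mm
W = mg = 2.4 × 9.81 = 23.544 N
½kδ² − Wδ − Wh = 0 → δ = (W + √(W² + 2kWh))/k
δ = (23.544 + √(554.32 + 23172.4))/1.6188 = (23.544 + 154.03)/1.6188 = 109.7 mm

110 mm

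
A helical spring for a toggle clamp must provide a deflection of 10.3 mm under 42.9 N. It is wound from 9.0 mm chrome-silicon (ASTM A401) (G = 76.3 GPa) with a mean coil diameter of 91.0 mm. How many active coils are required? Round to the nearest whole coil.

20

Required rate k = F/δ = 42.9/10.3 = 4.165 N/mm
N_a = Gd⁴/(8D³k) = (76.3×10³ × 9.0⁴)/(8 × 91.0³ × 4.165)
    = 5.00604e+08 / 2.51093e+07 = 19.94 → 20 coils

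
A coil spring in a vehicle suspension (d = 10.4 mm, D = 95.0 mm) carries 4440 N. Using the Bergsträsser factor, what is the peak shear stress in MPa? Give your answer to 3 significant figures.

Spring index C = D/d = 95.0/10.4 = 9.1346
K_B = (4C+2)/(4C−3) = 38.538/33.538 = 1.1491
τ₀ = 8FD/(πd³) = 8·4440·95.0/(π·10.4³) = 3.3744e+06/3533.9 = 954.88 MPa
τ_max = K·τ₀ = 1.1491 × 954.88 = 1097.2 MPa

1100 MPa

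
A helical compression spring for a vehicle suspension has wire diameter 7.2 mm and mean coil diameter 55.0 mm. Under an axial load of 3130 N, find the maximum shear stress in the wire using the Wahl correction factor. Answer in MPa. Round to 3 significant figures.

Spring index C = D/d = 55.0/7.2 = 7.6389
K_W = (4C−1)/(4C−4) + 0.615/C = 29.556/26.556 + 0.0805 = 1.1935
τ₀ = 8FD/(πd³) = 8·3130·55.0/(π·7.2³) = 1.3772e+06/1172.6 = 1174.5 MPa
τ_max = K·τ₀ = 1.1935 × 1174.5 = 1401.7 MPa

1400 MPa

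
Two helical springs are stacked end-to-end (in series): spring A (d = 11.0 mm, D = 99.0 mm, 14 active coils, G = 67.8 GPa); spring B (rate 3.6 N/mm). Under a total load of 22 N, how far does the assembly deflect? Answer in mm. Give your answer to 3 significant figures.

8.52 mm

k_A = Gd⁴/(8D³N_a) = (67.8×10³)(11.0⁴)/(8·99.0³·14) = 9.1343 N/mm
Series: 1/k_eq = 1/9.1343 + 1/3.6 = 0.38725; k_eq = 2.5823 N/mm
δ = F/k_eq = 22/2.5823 = 8.5196 mm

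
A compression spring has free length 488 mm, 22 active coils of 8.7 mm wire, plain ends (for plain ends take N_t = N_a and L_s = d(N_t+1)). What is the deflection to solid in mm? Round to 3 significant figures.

N_t = 22; L_s = 8.7·23 = 200.1 mm
δ_solid = L₀ − L_s = 488 − 200.1 = 287.9 mm

288 mm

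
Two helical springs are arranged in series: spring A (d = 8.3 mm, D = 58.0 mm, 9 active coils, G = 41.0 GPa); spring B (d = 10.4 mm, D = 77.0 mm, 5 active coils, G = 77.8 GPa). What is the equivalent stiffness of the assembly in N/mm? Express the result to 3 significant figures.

k_A = Gd⁴/(8D³N_a) = (41.0×10³)(8.3⁴)/(8·58.0³·9) = 13.851 N/mm
k_B = Gd⁴/(8D³N_a) = (77.8×10³)(10.4⁴)/(8·77.0³·5) = 49.84 N/mm
Series: 1/k_eq = 1/13.851 + 1/49.84 = 0.092261; k_eq = 10.839 N/mm

10.8 N/mm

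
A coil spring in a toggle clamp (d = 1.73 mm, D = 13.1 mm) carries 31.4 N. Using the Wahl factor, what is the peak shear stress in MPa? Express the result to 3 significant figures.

Spring index C = D/d = 13.1/1.73 = 7.5723
K_W = (4C−1)/(4C−4) + 0.615/C = 29.289/26.289 + 0.0812 = 1.1953
τ₀ = 8FD/(πd³) = 8·31.4·13.1/(π·1.73³) = 3290.72/16.266 = 202.3 MPa
τ_max = K·τ₀ = 1.1953 × 202.3 = 241.82 MPa

242 MPa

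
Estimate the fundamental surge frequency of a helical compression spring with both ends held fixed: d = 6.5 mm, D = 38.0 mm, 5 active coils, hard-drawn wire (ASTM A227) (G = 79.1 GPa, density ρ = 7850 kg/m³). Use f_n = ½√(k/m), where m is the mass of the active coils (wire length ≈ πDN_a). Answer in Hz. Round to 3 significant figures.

k = Gd⁴/(8D³N_a) = (79.1×10³)(6.5⁴)/(8·38.0³·5) = 64.331 N/mm = 64331 N/m
Wire length L = πDN_a = π·38.0·5 = 596.9 mm
m = ρ·(πd²/4)·L = 7850 × 33.183×10⁻⁶ m² × 0.5969 m = 0.15549 kg
f_n = ½√(k/m) = 0.5·√(64331/0.15549) = 0.5·√(4.1374e+05) = 321.61 Hz

322 Hz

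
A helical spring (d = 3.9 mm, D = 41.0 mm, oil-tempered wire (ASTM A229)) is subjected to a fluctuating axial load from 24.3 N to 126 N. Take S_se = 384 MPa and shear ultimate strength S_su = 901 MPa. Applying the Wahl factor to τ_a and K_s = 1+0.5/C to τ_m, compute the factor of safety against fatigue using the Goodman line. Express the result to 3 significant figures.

C = D/d = 41.0/3.9 = 10.5128; K_W = (4C−1)/(4C−4)+0.615/C = 1.1373; K_s = 1+0.5/C = 1.0476
F_a = (F_max−F_min)/2 = 50.85 N; F_m = (F_max+F_min)/2 = 75.15 N
τ_a = K_W·8F_aD/(πd³) = 1.1373 × 89.5 = 101.79 MPa
τ_m = K_s·8F_mD/(πd³) = 1.0476 × 132.27 = 138.56 MPa
Goodman: 1/n_f = τ_a/S_se + τ_m/S_su = 101.79/384 + 138.56/901 = 0.26508 + 0.15378 = 0.41887
n_f = 1/0.41887 = 2.387

2.39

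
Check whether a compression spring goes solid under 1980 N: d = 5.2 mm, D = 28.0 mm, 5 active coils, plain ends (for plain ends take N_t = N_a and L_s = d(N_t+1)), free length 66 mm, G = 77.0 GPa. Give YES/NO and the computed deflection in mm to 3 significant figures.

k = Gd⁴/(8D³N_a) = (77.0×10³)(5.2⁴)/(8·28.0³·5) = 64.117 N/mm
N_t = 5; L_s = 5.2·6 = 31.2 mm; δ_solid = L₀ − L_s = 66 − 31.2 = 34.8 mm
δ = F/k = 1980/64.117 = 30.881 mm
δ < δ_solid → spring does not go solid

NO, δ = 30.9 mm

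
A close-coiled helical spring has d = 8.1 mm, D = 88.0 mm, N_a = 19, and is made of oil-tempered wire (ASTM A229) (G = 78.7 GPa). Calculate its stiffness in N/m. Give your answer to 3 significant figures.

k = Gd⁴/(8D³N_a) = (78.7×10³ × 8.1⁴) / (8 × 88.0³ × 19)
  = 3.38778e+08 / 1.03584e+08 = 3.2706 N/mm = 3270.6 N/m

3270 N/m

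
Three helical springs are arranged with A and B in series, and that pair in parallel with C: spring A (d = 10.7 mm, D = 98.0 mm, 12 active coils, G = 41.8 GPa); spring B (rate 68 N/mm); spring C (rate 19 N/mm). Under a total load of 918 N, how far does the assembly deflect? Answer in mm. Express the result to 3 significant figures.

k_A = Gd⁴/(8D³N_a) = (41.8×10³)(10.7⁴)/(8·98.0³·12) = 6.064 N/mm
Springs A,B series: k_AB = 1/(1/6.064+1/68) = 5.5675 N/mm; parallel with C: k_eq = 5.5675+19 = 24.568 N/mm
δ = F/k_eq = 918/24.568 = 37.366 mm

37.4 mm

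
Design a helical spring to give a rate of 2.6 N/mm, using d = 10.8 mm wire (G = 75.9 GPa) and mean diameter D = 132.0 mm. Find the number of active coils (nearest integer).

22

N_a = Gd⁴/(8D³k) = (75.9×10³ × 10.8⁴)/(8 × 132.0³ × 2.6)
    = 1.03261e+09 / 4.78393e+07 = 21.58 → 22 coils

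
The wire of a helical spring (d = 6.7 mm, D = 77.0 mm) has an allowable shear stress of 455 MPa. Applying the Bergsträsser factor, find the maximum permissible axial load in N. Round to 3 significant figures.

625 N

C = D/d = 77.0/6.7 = 11.4925
K_B = (4C+2)/(4C−3) = 47.970/42.970 = 1.1164
τ_max = K·8FD/(πd³) → F_max = τ_allow·πd³/(8DK)
F_max = 455·π·6.7³/(8·77.0·1.1164) = 4.2992e+05/687.68 = 625.17 N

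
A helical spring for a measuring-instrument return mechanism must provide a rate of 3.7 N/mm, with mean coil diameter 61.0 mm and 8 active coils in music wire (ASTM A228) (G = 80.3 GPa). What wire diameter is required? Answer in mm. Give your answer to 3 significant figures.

d = (8D³N_a·k / G)^(1/4) = (8·61.0³·8·3.7 / (80.3×10³))^0.25
  = (669.35)^0.25 = 5.0864 mm

5.09 mm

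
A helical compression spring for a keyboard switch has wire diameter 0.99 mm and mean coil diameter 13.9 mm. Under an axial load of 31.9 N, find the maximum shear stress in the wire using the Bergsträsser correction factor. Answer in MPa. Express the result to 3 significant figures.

Spring index C = D/d = 13.9/0.99 = 14.0404
K_B = (4C+2)/(4C−3) = 58.162/53.162 = 1.0941
τ₀ = 8FD/(πd³) = 8·31.9·13.9/(π·0.99³) = 3547.28/3.0483 = 1163.7 MPa
τ_max = K·τ₀ = 1.0941 × 1163.7 = 1273.1 MPa

1270 MPa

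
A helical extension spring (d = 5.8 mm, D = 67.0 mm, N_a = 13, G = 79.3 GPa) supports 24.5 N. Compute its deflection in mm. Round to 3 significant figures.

8.54 mm

k = Gd⁴/(8D³N_a) = (79.3×10³)(5.8⁴)/(8·67.0³·13) = 2.869 N/mm
δ = F/k = 24.5 / 2.869 = 8.5396 mm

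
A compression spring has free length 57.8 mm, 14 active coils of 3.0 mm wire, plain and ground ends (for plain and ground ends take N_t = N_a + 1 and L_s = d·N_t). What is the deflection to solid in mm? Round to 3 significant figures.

12.8 mm

N_t = 15; L_s = 3.0·15 = 45 mm
δ_solid = L₀ − L_s = 57.8 − 45 = 12.8 mm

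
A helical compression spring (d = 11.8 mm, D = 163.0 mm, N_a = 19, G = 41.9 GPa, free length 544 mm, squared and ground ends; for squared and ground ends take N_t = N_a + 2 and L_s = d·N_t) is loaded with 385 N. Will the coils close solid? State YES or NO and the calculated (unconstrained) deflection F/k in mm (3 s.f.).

YES, δ = 312 mm

k = Gd⁴/(8D³N_a) = (41.9×10³)(11.8⁴)/(8·163.0³·19) = 1.2341 N/mm
N_t = 21; L_s = 11.8·21 = 247.8 mm; δ_solid = L₀ − L_s = 544 − 247.8 = 296.2 mm
δ = F/k = 385/1.2341 = 311.98 mm
δ ≥ δ_solid → spring goes solid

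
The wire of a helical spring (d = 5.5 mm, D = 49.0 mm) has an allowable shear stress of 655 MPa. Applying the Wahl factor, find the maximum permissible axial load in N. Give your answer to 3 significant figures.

C = D/d = 49.0/5.5 = 8.9091
K_W = (4C−1)/(4C−4) + 0.615/C = 34.636/31.636 + 0.0690 = 1.1639
τ_max = K·8FD/(πd³) → F_max = τ_allow·πd³/(8DK)
F_max = 655·π·5.5³/(8·49.0·1.1639) = 3.4236e+05/456.23 = 750.4 N

750 N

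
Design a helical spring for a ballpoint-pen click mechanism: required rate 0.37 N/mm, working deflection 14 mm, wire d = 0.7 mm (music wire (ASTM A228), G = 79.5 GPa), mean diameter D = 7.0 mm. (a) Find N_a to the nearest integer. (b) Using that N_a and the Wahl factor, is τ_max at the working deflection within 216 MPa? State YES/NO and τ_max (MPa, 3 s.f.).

(a) 19 coils; (b) NO, τ_max = 305 MPa

N_a = Gd⁴/(8D³k) = (79.5×10³)(0.7⁴)/(8·7.0³·0.37) = 18.8 → N_a = 19
Actual rate k = Gd⁴/(8D³·19) = 0.36612 N/mm
Working load F = kδ = 0.36612·14 = 5.1257 N
C = 7.0/0.7 = 10.0000; K_W = (4C−1)/(4C−4)+0.615/C = 1.1448
τ_max = K_W·8FD/(πd³) = 1.1448·266.38 = 304.96 MPa
τ_max > 216 MPa → exceeds allowable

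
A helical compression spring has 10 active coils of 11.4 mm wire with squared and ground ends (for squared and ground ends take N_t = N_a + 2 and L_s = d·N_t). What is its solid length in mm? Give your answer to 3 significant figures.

137 mm

squared and ground ends: N_t = N_a + 2 = 10 + 2 = 12
L_s = d·N_t = 11.4 × 12 = 136.8 mm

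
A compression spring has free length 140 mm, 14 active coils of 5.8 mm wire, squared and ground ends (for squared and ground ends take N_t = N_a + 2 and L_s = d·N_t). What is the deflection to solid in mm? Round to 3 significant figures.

47.2 mm

N_t = 16; L_s = 5.8·16 = 92.8 mm
δ_solid = L₀ − L_s = 140 − 92.8 = 47.2 mm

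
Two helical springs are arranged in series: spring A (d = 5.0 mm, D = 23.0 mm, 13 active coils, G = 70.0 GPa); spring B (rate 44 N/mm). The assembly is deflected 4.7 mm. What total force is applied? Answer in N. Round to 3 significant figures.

k_A = Gd⁴/(8D³N_a) = (70.0×10³)(5.0⁴)/(8·23.0³·13) = 34.575 N/mm
Series: 1/k_eq = 1/34.575 + 1/44 = 0.05165; k_eq = 19.361 N/mm
F = k_eq·δ = 19.361·4.7 = 90.997 N

91.0 N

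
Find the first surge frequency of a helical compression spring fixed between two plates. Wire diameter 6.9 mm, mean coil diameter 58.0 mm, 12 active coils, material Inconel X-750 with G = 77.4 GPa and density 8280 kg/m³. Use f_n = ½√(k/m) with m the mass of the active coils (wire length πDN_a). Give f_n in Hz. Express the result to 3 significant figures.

58.8 Hz

k = Gd⁴/(8D³N_a) = (77.4×10³)(6.9⁴)/(8·58.0³·12) = 9.3666 N/mm = 9366.6 N/m
Wire length L = πDN_a = π·58.0·12 = 2186.5 mm
m = ρ·(πd²/4)·L = 8280 × 37.393×10⁻⁶ m² × 2.1865 m = 0.67698 kg
f_n = ½√(k/m) = 0.5·√(9366.6/0.67698) = 0.5·√(13836) = 58.813 Hz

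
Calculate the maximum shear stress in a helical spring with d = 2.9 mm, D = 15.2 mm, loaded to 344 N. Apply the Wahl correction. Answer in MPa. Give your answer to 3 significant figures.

707 MPa

Spring index C = D/d = 15.2/2.9 = 5.2414
K_W = (4C−1)/(4C−4) + 0.615/C = 19.966/16.966 + 0.1173 = 1.2942
τ₀ = 8FD/(πd³) = 8·344·15.2/(π·2.9³) = 41830.4/76.62 = 545.94 MPa
τ_max = K·τ₀ = 1.2942 × 545.94 = 706.54 MPa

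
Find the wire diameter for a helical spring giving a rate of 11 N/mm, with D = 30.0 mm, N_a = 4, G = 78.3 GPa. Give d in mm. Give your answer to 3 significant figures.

3.32 mm

d = (8D³N_a·k / G)^(1/4) = (8·30.0³·4·11 / (78.3×10³))^0.25
  = (121.38)^0.25 = 3.3192 mm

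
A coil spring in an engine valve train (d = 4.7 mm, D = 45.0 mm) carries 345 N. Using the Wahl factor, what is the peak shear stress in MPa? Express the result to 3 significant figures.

439 MPa

Spring index C = D/d = 45.0/4.7 = 9.5745
K_W = (4C−1)/(4C−4) + 0.615/C = 37.298/34.298 + 0.0642 = 1.1517
τ₀ = 8FD/(πd³) = 8·345·45.0/(π·4.7³) = 124200/326.17 = 380.78 MPa
τ_max = K·τ₀ = 1.1517 × 380.78 = 438.55 MPa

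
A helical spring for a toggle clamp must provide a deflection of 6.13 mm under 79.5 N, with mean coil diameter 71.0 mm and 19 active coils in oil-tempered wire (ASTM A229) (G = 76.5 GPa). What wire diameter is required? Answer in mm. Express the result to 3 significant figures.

Required rate k = F/δ = 79.5/6.13 = 12.969 N/mm
d = (8D³N_a·k / G)^(1/4) = (8·71.0³·19·12.969 / (76.5×10³))^0.25
  = (9222.8)^0.25 = 9.7998 mm

9.80 mm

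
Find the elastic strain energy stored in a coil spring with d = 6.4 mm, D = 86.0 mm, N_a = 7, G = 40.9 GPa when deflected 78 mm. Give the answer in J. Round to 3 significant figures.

k = Gd⁴/(8D³N_a) = (40.9×10³)(6.4⁴)/(8·86.0³·7) = 1.9265 N/mm
U = ½kδ² = 0.5 × 1.9265 × 78² = 5860.3 N·mm = 5.8603 J

5.86 J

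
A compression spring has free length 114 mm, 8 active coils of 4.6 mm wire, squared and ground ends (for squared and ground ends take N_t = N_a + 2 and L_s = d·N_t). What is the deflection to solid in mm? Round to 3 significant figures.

68.0 mm

N_t = 10; L_s = 4.6·10 = 46 mm
δ_solid = L₀ − L_s = 114 − 46 = 68 mm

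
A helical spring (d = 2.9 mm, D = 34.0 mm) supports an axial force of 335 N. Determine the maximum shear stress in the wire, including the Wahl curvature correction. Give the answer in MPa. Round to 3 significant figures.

Spring index C = D/d = 34.0/2.9 = 11.7241
K_W = (4C−1)/(4C−4) + 0.615/C = 45.897/42.897 + 0.0525 = 1.1224
τ₀ = 8FD/(πd³) = 8·335·34.0/(π·2.9³) = 91120/76.62 = 1189.2 MPa
τ_max = K·τ₀ = 1.1224 × 1189.2 = 1334.8 MPa

1330 MPa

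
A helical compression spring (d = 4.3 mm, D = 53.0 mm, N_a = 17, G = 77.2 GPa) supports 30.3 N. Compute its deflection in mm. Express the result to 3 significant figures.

k = Gd⁴/(8D³N_a) = (77.2×10³)(4.3⁴)/(8·53.0³·17) = 1.3035 N/mm
δ = F/k = 30.3 / 1.3035 = 23.244 mm

23.2 mm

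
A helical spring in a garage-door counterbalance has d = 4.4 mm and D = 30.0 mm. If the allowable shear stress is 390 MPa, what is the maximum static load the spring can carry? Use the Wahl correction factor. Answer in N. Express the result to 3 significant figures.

C = D/d = 30.0/4.4 = 6.8182
K_W = (4C−1)/(4C−4) + 0.615/C = 26.273/23.273 + 0.0902 = 1.2191
τ_max = K·8FD/(πd³) → F_max = τ_allow·πd³/(8DK)
F_max = 390·π·4.4³/(8·30.0·1.2191) = 1.0437e+05/292.59 = 356.71 N

357 N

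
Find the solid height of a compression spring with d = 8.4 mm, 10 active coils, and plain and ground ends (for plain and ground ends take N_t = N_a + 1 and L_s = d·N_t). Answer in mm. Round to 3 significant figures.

92.4 mm

plain and ground ends: N_t = N_a + 1 = 10 + 1 = 11
L_s = d·N_t = 8.4 × 11 = 92.4 mm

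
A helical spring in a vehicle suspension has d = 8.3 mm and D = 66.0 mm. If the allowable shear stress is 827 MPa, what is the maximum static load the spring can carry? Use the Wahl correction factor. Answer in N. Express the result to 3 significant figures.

2370 N

C = D/d = 66.0/8.3 = 7.9518
K_W = (4C−1)/(4C−4) + 0.615/C = 30.807/27.807 + 0.0773 = 1.1852
τ_max = K·8FD/(πd³) → F_max = τ_allow·πd³/(8DK)
F_max = 827·π·8.3³/(8·66.0·1.1852) = 1.4856e+06/625.8 = 2373.9 N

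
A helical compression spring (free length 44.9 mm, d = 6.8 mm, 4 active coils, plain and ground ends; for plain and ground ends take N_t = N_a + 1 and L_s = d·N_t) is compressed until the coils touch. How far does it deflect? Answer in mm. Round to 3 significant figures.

10.9 mm

N_t = 5; L_s = 6.8·5 = 34 mm
δ_solid = L₀ − L_s = 44.9 − 34 = 10.9 mm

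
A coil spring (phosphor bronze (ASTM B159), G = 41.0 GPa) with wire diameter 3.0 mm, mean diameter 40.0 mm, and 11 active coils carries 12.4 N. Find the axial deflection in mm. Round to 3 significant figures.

k = Gd⁴/(8D³N_a) = (41.0×10³)(3.0⁴)/(8·40.0³·11) = 0.58967 N/mm
δ = F/k = 12.4 / 0.58967 = 21.029 mm

21.0 mm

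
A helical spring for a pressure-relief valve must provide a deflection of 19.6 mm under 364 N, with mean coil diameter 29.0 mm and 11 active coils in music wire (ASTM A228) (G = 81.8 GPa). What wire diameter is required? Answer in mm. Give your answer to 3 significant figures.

4.70 mm

Required rate k = F/δ = 364/19.6 = 18.571 N/mm
d = (8D³N_a·k / G)^(1/4) = (8·29.0³·11·18.571 / (81.8×10³))^0.25
  = (487.27)^0.25 = 4.6983 mm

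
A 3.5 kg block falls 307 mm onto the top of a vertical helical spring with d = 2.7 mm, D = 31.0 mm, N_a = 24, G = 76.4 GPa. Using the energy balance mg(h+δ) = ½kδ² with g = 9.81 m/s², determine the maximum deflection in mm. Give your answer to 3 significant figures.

k = Gd⁴/(8D³N_a) = (76.4×10³)(2.7⁴)/(8·31.0³·24) = 0.70984 N/mm
W = mg = 3.5 × 9.81 = 34.335 N
½kδ² − Wδ − Wh = 0 → δ = (W + √(W² + 2kWh))/k
δ = (34.335 + √(1178.9 + 14964.7))/0.70984 = (34.335 + 127.06)/0.70984 = 227.36 mm

227 mm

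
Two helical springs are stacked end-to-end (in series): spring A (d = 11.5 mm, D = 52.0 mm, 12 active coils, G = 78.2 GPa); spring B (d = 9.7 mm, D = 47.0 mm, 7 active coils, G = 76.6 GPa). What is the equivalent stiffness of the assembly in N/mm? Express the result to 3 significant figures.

54.2 N/mm

k_A = Gd⁴/(8D³N_a) = (78.2×10³)(11.5⁴)/(8·52.0³·12) = 101.33 N/mm
k_B = Gd⁴/(8D³N_a) = (76.6×10³)(9.7⁴)/(8·47.0³·7) = 116.64 N/mm
Series: 1/k_eq = 1/101.33 + 1/116.64 = 0.018443; k_eq = 54.221 N/mm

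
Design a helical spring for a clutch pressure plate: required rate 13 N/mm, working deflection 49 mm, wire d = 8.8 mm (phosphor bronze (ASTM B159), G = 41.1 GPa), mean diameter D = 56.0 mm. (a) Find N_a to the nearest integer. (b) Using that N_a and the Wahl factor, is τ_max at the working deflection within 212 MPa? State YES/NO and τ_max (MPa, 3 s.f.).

(a) 13 coils; (b) YES, τ_max = 171 MPa

N_a = Gd⁴/(8D³k) = (41.1×10³)(8.8⁴)/(8·56.0³·13) = 13.5 → N_a = 13
Actual rate k = Gd⁴/(8D³·13) = 13.495 N/mm
Working load F = kδ = 13.495·49 = 661.26 N
C = 56.0/8.8 = 6.3636; K_W = (4C−1)/(4C−4)+0.615/C = 1.2365
τ_max = K_W·8FD/(πd³) = 1.2365·138.37 = 171.09 MPa
τ_max ≤ 212 MPa → acceptable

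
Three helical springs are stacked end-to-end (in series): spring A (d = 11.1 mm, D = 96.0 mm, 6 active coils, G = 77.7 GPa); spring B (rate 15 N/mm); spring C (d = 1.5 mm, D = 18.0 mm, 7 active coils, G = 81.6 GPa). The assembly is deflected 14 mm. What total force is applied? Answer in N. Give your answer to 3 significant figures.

15.7 N

k_A = Gd⁴/(8D³N_a) = (77.7×10³)(11.1⁴)/(8·96.0³·6) = 27.775 N/mm
k_C = Gd⁴/(8D³N_a) = (81.6×10³)(1.5⁴)/(8·18.0³·7) = 1.2649 N/mm
Series: 1/k_eq = 1/27.775 + 1/15 + 1/1.2649 = 0.89326; k_eq = 1.1195 N/mm
F = k_eq·δ = 1.1195·14 = 15.673 N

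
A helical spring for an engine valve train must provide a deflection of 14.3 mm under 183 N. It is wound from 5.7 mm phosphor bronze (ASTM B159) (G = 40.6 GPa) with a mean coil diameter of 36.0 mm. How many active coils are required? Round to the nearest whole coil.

9

Required rate k = F/δ = 183/14.3 = 12.797 N/mm
N_a = Gd⁴/(8D³k) = (40.6×10³ × 5.7⁴)/(8 × 36.0³ × 12.797)
    = 4.28574e+07 / 4.77653e+06 = 8.972 → 9 coils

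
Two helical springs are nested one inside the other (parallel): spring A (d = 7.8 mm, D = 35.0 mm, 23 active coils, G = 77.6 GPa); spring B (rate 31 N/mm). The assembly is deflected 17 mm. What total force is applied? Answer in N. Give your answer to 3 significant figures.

k_A = Gd⁴/(8D³N_a) = (77.6×10³)(7.8⁴)/(8·35.0³·23) = 36.41 N/mm
Parallel: k_eq = 36.41 + 31 = 67.41 N/mm
F = k_eq·δ = 67.41·17 = 1146 N

1150 N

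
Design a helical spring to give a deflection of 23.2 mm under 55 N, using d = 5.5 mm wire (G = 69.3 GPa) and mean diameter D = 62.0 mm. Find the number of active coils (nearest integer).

14

Required rate k = F/δ = 55/23.2 = 2.3707 N/mm
N_a = Gd⁴/(8D³k) = (69.3×10³ × 5.5⁴)/(8 × 62.0³ × 2.3707)
    = 6.34138e+07 / 4.52001e+06 = 14.03 → 14 coils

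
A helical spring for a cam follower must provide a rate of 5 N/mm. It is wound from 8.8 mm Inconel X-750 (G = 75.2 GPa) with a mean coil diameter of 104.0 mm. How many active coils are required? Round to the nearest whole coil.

N_a = Gd⁴/(8D³k) = (75.2×10³ × 8.8⁴)/(8 × 104.0³ × 5)
    = 4.50971e+08 / 4.49946e+07 = 10.02 → 10 coils

10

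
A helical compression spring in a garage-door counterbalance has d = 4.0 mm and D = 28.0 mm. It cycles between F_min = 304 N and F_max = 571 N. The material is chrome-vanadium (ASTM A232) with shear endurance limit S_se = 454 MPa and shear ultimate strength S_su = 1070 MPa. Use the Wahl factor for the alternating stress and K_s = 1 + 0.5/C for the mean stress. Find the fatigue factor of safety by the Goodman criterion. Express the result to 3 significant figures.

C = D/d = 28.0/4.0 = 7.0000; K_W = (4C−1)/(4C−4)+0.615/C = 1.2129; K_s = 1+0.5/C = 1.0714
F_a = (F_max−F_min)/2 = 133.5 N; F_m = (F_max+F_min)/2 = 437.5 N
τ_a = K_W·8F_aD/(πd³) = 1.2129 × 148.73 = 180.39 MPa
τ_m = K_s·8F_mD/(πd³) = 1.0714 × 487.41 = 522.23 MPa
Goodman: 1/n_f = τ_a/S_se + τ_m/S_su = 180.39/454 + 522.23/1070 = 0.39733 + 0.48806 = 0.88539
n_f = 1/0.88539 = 1.129

1.13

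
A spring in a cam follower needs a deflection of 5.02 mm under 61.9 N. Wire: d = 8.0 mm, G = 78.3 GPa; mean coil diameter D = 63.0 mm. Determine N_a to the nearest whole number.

Required rate k = F/δ = 61.9/5.02 = 12.331 N/mm
N_a = Gd⁴/(8D³k) = (78.3×10³ × 8.0⁴)/(8 × 63.0³ × 12.331)
    = 3.20717e+08 / 2.4666e+07 = 13 → 13 coils

13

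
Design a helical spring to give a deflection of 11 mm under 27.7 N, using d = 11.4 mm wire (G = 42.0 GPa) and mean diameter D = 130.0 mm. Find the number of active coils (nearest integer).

Required rate k = F/δ = 27.7/11 = 2.5182 N/mm
N_a = Gd⁴/(8D³k) = (42.0×10³ × 11.4⁴)/(8 × 130.0³ × 2.5182)
    = 7.09363e+08 / 4.42596e+07 = 16.03 → 16 coils

16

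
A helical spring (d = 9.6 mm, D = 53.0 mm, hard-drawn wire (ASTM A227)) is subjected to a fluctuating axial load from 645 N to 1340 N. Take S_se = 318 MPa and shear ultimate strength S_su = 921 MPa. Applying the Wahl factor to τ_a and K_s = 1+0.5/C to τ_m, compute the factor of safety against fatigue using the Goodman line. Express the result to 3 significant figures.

2.55

C = D/d = 53.0/9.6 = 5.5208; K_W = (4C−1)/(4C−4)+0.615/C = 1.2773; K_s = 1+0.5/C = 1.0906
F_a = (F_max−F_min)/2 = 347.5 N; F_m = (F_max+F_min)/2 = 992.5 N
τ_a = K_W·8F_aD/(πd³) = 1.2773 × 53.01 = 67.709 MPa
τ_m = K_s·8F_mD/(πd³) = 1.0906 × 151.4 = 165.11 MPa
Goodman: 1/n_f = τ_a/S_se + τ_m/S_su = 67.709/318 + 165.11/921 = 0.21292 + 0.17928 = 0.3922
n_f = 1/0.3922 = 2.55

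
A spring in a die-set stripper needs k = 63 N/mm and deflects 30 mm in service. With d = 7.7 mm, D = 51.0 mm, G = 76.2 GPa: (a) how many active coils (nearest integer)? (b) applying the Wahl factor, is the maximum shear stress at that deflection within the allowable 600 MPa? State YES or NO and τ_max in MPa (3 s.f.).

(a) 4 coils; (b) NO, τ_max = 660 MPa

N_a = Gd⁴/(8D³k) = (76.2×10³)(7.7⁴)/(8·51.0³·63) = 4.007 → N_a = 4
Actual rate k = Gd⁴/(8D³·4) = 63.104 N/mm
Working load F = kδ = 63.104·30 = 1893.1 N
C = 51.0/7.7 = 6.6234; K_W = (4C−1)/(4C−4)+0.615/C = 1.2262
τ_max = K_W·8FD/(πd³) = 1.2262·538.54 = 660.37 MPa
τ_max > 600 MPa → exceeds allowable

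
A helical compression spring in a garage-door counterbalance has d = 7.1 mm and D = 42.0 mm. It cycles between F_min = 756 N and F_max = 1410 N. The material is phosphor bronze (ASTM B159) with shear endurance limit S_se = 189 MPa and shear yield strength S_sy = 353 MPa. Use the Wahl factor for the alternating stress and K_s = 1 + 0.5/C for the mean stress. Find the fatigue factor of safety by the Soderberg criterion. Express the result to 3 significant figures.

C = D/d = 42.0/7.1 = 5.9155; K_W = (4C−1)/(4C−4)+0.615/C = 1.2565; K_s = 1+0.5/C = 1.0845
F_a = (F_max−F_min)/2 = 327 N; F_m = (F_max+F_min)/2 = 1083 N
τ_a = K_W·8F_aD/(πd³) = 1.2565 × 97.715 = 122.78 MPa
τ_m = K_s·8F_mD/(πd³) = 1.0845 × 323.63 = 350.98 MPa
Soderberg: 1/n_f = τ_a/S_se + τ_m/S_sy = 122.78/189 + 350.98/353 = 0.64965 + 0.99428 = 1.6439
n_f = 1/1.6439 = 0.6083

0.608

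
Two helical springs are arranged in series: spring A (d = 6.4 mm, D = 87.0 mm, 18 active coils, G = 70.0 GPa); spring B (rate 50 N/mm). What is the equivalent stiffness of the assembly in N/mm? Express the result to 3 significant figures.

k_A = Gd⁴/(8D³N_a) = (70.0×10³)(6.4⁴)/(8·87.0³·18) = 1.2385 N/mm
Series: 1/k_eq = 1/1.2385 + 1/50 = 0.82743; k_eq = 1.2086 N/mm

1.21 N/mm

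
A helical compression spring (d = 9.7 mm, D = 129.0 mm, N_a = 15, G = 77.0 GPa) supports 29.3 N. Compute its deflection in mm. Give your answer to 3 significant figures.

11.1 mm

k = Gd⁴/(8D³N_a) = (77.0×10³)(9.7⁴)/(8·129.0³·15) = 2.6462 N/mm
δ = F/k = 29.3 / 2.6462 = 11.072 mm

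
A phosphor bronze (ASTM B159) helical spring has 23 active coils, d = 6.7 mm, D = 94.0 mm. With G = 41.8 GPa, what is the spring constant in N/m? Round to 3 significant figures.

551 N/m

k = Gd⁴/(8D³N_a) = (41.8×10³ × 6.7⁴) / (8 × 94.0³ × 23)
  = 8.42317e+07 / 1.52827e+08 = 0.55116 N/mm = 551.16 N/m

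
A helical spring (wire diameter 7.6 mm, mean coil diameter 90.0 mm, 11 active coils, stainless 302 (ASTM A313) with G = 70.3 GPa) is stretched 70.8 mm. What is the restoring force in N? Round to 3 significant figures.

k = Gd⁴/(8D³N_a) = (70.3×10³)(7.6⁴)/(8·90.0³·11) = 3.6559 N/mm
F = k·δ = 3.6559 × 70.8 = 258.84 N

259 N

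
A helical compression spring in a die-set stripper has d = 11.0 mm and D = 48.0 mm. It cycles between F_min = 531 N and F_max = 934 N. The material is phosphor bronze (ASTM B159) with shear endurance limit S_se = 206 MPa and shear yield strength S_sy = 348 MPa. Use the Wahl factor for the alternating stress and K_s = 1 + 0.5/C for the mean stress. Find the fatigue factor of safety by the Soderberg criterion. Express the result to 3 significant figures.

C = D/d = 48.0/11.0 = 4.3636; K_W = (4C−1)/(4C−4)+0.615/C = 1.3639; K_s = 1+0.5/C = 1.1146
F_a = (F_max−F_min)/2 = 201.5 N; F_m = (F_max+F_min)/2 = 732.5 N
τ_a = K_W·8F_aD/(πd³) = 1.3639 × 18.505 = 25.239 MPa
τ_m = K_s·8F_mD/(πd³) = 1.1146 × 67.268 = 74.976 MPa
Soderberg: 1/n_f = τ_a/S_se + τ_m/S_sy = 25.239/206 + 74.976/348 = 0.12252 + 0.21545 = 0.33797
n_f = 1/0.33797 = 2.959

2.96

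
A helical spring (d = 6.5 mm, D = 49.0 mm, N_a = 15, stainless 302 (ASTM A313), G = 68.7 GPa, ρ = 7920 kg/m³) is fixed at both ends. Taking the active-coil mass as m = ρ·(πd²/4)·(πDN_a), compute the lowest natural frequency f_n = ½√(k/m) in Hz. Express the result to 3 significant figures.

59.8 Hz

k = Gd⁴/(8D³N_a) = (68.7×10³)(6.5⁴)/(8·49.0³·15) = 8.6864 N/mm = 8686.4 N/m
Wire length L = πDN_a = π·49.0·15 = 2309.1 mm
m = ρ·(πd²/4)·L = 7920 × 33.183×10⁻⁶ m² × 2.3091 m = 0.60685 kg
f_n = ½√(k/m) = 0.5·√(8686.4/0.60685) = 0.5·√(14314) = 59.821 Hz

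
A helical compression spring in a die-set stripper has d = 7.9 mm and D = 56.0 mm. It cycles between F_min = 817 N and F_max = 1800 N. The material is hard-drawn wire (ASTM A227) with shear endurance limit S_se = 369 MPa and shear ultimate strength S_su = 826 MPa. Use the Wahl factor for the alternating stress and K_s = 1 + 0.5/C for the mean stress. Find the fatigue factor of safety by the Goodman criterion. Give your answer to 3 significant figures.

C = D/d = 56.0/7.9 = 7.0886; K_W = (4C−1)/(4C−4)+0.615/C = 1.2099; K_s = 1+0.5/C = 1.0705
F_a = (F_max−F_min)/2 = 491.5 N; F_m = (F_max+F_min)/2 = 1308.5 N
τ_a = K_W·8F_aD/(πd³) = 1.2099 × 142.16 = 172 MPa
τ_m = K_s·8F_mD/(πd³) = 1.0705 × 378.46 = 405.16 MPa
Goodman: 1/n_f = τ_a/S_se + τ_m/S_su = 172/369 + 405.16/826 = 0.46613 + 0.49050 = 0.95663
n_f = 1/0.95663 = 1.045

1.05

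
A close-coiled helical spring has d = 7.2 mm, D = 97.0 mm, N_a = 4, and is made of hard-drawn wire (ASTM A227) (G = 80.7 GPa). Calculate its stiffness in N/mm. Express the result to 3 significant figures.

7.43 N/mm

k = Gd⁴/(8D³N_a) = (80.7×10³ × 7.2⁴) / (8 × 97.0³ × 4)
  = 2.16872e+08 / 2.92055e+07 = 7.4257 N/mm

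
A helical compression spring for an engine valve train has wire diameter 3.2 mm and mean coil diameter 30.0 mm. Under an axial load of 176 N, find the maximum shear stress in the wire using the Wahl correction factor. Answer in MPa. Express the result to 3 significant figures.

474 MPa

Spring index C = D/d = 30.0/3.2 = 9.3750
K_W = (4C−1)/(4C−4) + 0.615/C = 36.500/33.500 + 0.0656 = 1.1552
τ₀ = 8FD/(πd³) = 8·176·30.0/(π·3.2³) = 42240/102.94 = 410.32 MPa
τ_max = K·τ₀ = 1.1552 × 410.32 = 473.98 MPa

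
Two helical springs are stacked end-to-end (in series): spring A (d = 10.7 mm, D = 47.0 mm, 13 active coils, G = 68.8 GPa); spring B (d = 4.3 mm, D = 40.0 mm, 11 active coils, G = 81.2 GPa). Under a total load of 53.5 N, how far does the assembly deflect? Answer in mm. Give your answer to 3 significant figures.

11.5 mm

k_A = Gd⁴/(8D³N_a) = (68.8×10³)(10.7⁴)/(8·47.0³·13) = 83.521 N/mm
k_B = Gd⁴/(8D³N_a) = (81.2×10³)(4.3⁴)/(8·40.0³·11) = 4.9291 N/mm
Series: 1/k_eq = 1/83.521 + 1/4.9291 = 0.21485; k_eq = 4.6544 N/mm
δ = F/k_eq = 53.5/4.6544 = 11.494 mm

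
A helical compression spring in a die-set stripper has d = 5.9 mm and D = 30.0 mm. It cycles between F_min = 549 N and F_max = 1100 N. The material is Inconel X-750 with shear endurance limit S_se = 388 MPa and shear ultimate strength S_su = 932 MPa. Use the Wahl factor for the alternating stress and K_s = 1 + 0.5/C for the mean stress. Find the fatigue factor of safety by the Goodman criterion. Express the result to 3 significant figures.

C = D/d = 30.0/5.9 = 5.0847; K_W = (4C−1)/(4C−4)+0.615/C = 1.3046; K_s = 1+0.5/C = 1.0983
F_a = (F_max−F_min)/2 = 275.5 N; F_m = (F_max+F_min)/2 = 824.5 N
τ_a = K_W·8F_aD/(πd³) = 1.3046 × 102.48 = 133.69 MPa
τ_m = K_s·8F_mD/(πd³) = 1.0983 × 306.69 = 336.85 MPa
Goodman: 1/n_f = τ_a/S_se + τ_m/S_su = 133.69/388 + 336.85/932 = 0.34456 + 0.36142 = 0.70598
n_f = 1/0.70598 = 1.416

1.42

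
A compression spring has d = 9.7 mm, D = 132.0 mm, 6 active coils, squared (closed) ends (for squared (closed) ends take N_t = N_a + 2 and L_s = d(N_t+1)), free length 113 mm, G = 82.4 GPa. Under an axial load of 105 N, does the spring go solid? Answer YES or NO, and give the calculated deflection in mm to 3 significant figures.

k = Gd⁴/(8D³N_a) = (82.4×10³)(9.7⁴)/(8·132.0³·6) = 6.6077 N/mm
N_t = 8; L_s = 9.7·9 = 87.3 mm; δ_solid = L₀ − L_s = 113 − 87.3 = 25.7 mm
δ = F/k = 105/6.6077 = 15.891 mm
δ < δ_solid → spring does not go solid

NO, δ = 15.9 mm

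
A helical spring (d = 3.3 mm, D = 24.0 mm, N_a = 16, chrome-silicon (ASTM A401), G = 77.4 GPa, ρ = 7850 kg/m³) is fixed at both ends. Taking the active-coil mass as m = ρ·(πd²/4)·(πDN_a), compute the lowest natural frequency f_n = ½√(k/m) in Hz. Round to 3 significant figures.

k = Gd⁴/(8D³N_a) = (77.4×10³)(3.3⁴)/(8·24.0³·16) = 5.1874 N/mm = 5187.4 N/m
Wire length L = πDN_a = π·24.0·16 = 1206.4 mm
m = ρ·(πd²/4)·L = 7850 × 8.553×10⁻⁶ m² × 1.2064 m = 0.080997 kg
f_n = ½√(k/m) = 0.5·√(5187.4/0.080997) = 0.5·√(64045) = 126.54 Hz

127 Hz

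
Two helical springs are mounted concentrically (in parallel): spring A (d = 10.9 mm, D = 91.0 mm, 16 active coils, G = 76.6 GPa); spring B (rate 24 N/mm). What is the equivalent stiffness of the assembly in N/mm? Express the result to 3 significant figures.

k_A = Gd⁴/(8D³N_a) = (76.6×10³)(10.9⁴)/(8·91.0³·16) = 11.21 N/mm
Parallel: k_eq = 11.21 + 24 = 35.21 N/mm

35.2 N/mm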